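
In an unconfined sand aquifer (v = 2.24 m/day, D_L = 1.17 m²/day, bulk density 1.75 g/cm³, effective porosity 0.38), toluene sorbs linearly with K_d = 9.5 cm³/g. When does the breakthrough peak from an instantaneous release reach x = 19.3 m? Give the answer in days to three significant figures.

375 days

Retardation factor R = 1 + ρ_b·K_d/n = 1 + 1.75 × 9.5/0.38 = 44.75.
Sorption retards both mechanisms: v_R = v/R = 0.05006 m/day, D_R = D/R = 0.02615 m²/day.
Peak time from v_R²t² + 2D_R t − x² = 0: t = (√(D_R² + v_R²x²) − D_R)/v_R².
√(D_R² + v_R²x²) = √(0.02615² + 0.05006² × 19.3²) = 0.9665; v_R² = 0.002506.
t = (0.9665 − 0.02615)/0.002506 = 375 days.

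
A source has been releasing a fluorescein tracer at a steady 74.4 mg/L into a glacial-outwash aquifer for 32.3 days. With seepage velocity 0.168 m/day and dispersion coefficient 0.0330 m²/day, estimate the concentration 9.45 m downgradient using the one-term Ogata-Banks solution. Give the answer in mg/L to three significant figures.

For a continuous step input, C/C₀ ≈ ½·erfc((x−vt)/(2√(Dt))).
vt = 0.168 × 32.3 = 5.4264 m and 2√(Dt) = 2√(0.0330 × 32.3) = 2.065 m.
Argument (x−vt)/(2√(Dt)) = (9.45 − 5.4264)/2.065 = 1.948; ½·erfc(1.948) = 0.002936.
C = 74.4 × 0.002936 = 0.218 mg/L.

0.218 mg/L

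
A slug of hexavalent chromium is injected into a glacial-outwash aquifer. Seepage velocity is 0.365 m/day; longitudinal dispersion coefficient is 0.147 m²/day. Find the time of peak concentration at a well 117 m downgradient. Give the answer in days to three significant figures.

319 days

For the 1D instantaneous-source solution, setting ∂C/∂t = 0 at fixed x gives v²t² + 2Dt − x² = 0, so t = (√(D² + v²x²) − D)/v².
√(D² + v²x²) = √(0.147² + 0.365² × 117²) = 42.71; v² = 0.133225.
t = (42.71 − 0.147)/0.133225 = 319 days (vs. the pure-advection estimate x/v = 321 d).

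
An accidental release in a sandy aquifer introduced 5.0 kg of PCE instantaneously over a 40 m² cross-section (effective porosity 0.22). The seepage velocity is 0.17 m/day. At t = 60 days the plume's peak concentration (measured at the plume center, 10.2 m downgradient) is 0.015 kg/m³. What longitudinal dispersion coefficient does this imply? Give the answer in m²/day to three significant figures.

At the plume center C_max = M/(n_e·A·√(4πDt)), so D = M²/(4πt·(n_e·A·C_max)²).
n_e·A·C_max = 0.22 × 40 × 0.015 = 0.1320 kg/m.
D = 5.0²/(4π × 60 × 0.1320²) = 1.90 m²/day.

1.90 m²/day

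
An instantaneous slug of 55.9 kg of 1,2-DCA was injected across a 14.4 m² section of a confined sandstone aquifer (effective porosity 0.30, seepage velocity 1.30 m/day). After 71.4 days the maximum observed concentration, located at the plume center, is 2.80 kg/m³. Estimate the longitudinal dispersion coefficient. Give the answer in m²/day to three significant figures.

0.0238 m²/day

At the plume center C_max = M/(n_e·A·√(4πDt)), so D = M²/(4πt·(n_e·A·C_max)²).
n_e·A·C_max = 0.30 × 14.4 × 2.80 = 12.10 kg/m.
D = 55.9²/(4π × 71.4 × 12.10²) = 0.0238 m²/day.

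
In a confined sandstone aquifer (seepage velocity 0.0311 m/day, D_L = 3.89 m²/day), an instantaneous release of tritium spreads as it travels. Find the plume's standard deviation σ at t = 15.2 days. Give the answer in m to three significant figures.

10.9 m

Dispersive spreading gives a Gaussian with σ² = 2Dt; advection only shifts the center.
σ = √(2 × 3.89 × 15.2) = 10.9 m.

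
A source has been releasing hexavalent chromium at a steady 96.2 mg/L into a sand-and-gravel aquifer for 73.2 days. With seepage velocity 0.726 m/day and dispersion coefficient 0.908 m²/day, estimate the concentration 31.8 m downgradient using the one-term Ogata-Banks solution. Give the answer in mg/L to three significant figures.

For a continuous step input, C/C₀ ≈ ½·erfc((x−vt)/(2√(Dt))).
vt = 0.726 × 73.2 = 53.1432 m and 2√(Dt) = 2√(0.908 × 73.2) = 16.31 m.
Argument (x−vt)/(2√(Dt)) = (31.8 − 53.1432)/16.31 = -1.309; ½·erfc(-1.309) = 0.9679.
C = 96.2 × 0.9679 = 93.1 mg/L.

93.1 mg/L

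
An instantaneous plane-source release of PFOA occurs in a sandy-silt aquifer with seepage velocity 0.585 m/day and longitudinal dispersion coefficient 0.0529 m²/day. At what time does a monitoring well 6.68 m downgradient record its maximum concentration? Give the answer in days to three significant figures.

11.3 days

For the 1D instantaneous-source solution, setting ∂C/∂t = 0 at fixed x gives v²t² + 2Dt − x² = 0, so t = (√(D² + v²x²) − D)/v².
√(D² + v²x²) = √(0.0529² + 0.585² × 6.68²) = 3.908; v² = 0.342225.
t = (3.908 − 0.0529)/0.342225 = 11.3 days (vs. the pure-advection estimate x/v = 11.4 d).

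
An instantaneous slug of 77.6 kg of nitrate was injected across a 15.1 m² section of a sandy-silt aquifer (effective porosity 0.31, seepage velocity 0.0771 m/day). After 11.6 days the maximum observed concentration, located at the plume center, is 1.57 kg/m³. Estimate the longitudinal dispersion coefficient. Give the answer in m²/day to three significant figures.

At the plume center C_max = M/(n_e·A·√(4πDt)), so D = M²/(4πt·(n_e·A·C_max)²).
n_e·A·C_max = 0.31 × 15.1 × 1.57 = 7.349 kg/m.
D = 77.6²/(4π × 11.6 × 7.349²) = 0.765 m²/day.

0.765 m²/day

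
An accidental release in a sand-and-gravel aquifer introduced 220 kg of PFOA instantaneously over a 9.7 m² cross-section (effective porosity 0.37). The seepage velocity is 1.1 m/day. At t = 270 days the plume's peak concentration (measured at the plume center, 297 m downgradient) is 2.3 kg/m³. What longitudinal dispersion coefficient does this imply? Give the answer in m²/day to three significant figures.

At the plume center C_max = M/(n_e·A·√(4πDt)), so D = M²/(4πt·(n_e·A·C_max)²).
n_e·A·C_max = 0.37 × 9.7 × 2.3 = 8.255 kg/m.
D = 220²/(4π × 270 × 8.255²) = 0.209 m²/day.

0.209 m²/day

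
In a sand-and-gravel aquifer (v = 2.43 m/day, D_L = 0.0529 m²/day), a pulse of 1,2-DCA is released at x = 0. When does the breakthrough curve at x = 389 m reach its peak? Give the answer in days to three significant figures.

For the 1D instantaneous-source solution, setting ∂C/∂t = 0 at fixed x gives v²t² + 2Dt − x² = 0, so t = (√(D² + v²x²) − D)/v².
√(D² + v²x²) = √(0.0529² + 2.43² × 389²) = 945.3; v² = 5.9049.
t = (945.3 − 0.0529)/5.9049 = 160 days (vs. the pure-advection estimate x/v = 160 d).

160 days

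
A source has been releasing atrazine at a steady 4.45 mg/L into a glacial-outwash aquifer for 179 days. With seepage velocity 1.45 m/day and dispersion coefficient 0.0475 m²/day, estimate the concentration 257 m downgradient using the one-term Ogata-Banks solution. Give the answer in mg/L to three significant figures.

For a continuous step input, C/C₀ ≈ ½·erfc((x−vt)/(2√(Dt))).
vt = 1.45 × 179 = 259.55 m and 2√(Dt) = 2√(0.0475 × 179) = 5.832 m.
Argument (x−vt)/(2√(Dt)) = (257 − 259.55)/5.832 = -0.4372; ½·erfc(-0.4372) = 0.7318.
C = 4.45 × 0.7318 = 3.26 mg/L.

3.26 mg/L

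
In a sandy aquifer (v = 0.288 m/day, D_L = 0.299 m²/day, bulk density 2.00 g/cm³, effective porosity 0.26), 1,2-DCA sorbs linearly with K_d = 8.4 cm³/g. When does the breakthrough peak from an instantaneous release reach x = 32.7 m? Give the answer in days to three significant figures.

Retardation factor R = 1 + ρ_b·K_d/n = 1 + 2.00 × 8.4/0.26 = 65.62.
Sorption retards both mechanisms: v_R = v/R = 0.004389 m/day, D_R = D/R = 0.004557 m²/day.
Peak time from v_R²t² + 2D_R t − x² = 0: t = (√(D_R² + v_R²x²) − D_R)/v_R².
√(D_R² + v_R²x²) = √(0.004557² + 0.004389² × 32.7²) = 0.1436; v_R² = 1.926e-05.
t = (0.1436 − 0.004557)/1.926e-05 = 7220 days.

7220 days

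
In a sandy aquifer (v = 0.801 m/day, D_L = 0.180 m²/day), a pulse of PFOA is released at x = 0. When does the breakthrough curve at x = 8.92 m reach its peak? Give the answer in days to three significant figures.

For the 1D instantaneous-source solution, setting ∂C/∂t = 0 at fixed x gives v²t² + 2Dt − x² = 0, so t = (√(D² + v²x²) − D)/v².
√(D² + v²x²) = √(0.180² + 0.801² × 8.92²) = 7.147; v² = 0.641601.
t = (7.147 − 0.180)/0.641601 = 10.9 days (vs. the pure-advection estimate x/v = 11.1 d).

10.9 days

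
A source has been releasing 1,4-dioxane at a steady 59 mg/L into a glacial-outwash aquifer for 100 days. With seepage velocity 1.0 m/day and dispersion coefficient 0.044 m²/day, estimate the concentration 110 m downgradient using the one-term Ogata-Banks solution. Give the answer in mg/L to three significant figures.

0.0221 mg/L

For a continuous step input, C/C₀ ≈ ½·erfc((x−vt)/(2√(Dt))).
vt = 1.0 × 100 = 100 m and 2√(Dt) = 2√(0.044 × 100) = 4.195 m.
Argument (x−vt)/(2√(Dt)) = (110 − 100)/4.195 = 2.384; ½·erfc(2.384) = 0.0003738.
C = 59 × 0.0003738 = 0.0221 mg/L.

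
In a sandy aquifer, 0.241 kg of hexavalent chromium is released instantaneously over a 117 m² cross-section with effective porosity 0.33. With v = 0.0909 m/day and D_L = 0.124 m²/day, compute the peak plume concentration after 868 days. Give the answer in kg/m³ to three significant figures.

The peak of an instantaneous 1D plume sits at x = vt; there the Gaussian factor is 1 and C_max = M/(n_e·A·√(4πDt)), where n_e·A is the pore area the mass is dissolved in.
√(4πDt) = √(4π × 0.124 × 868) = 36.78 m, so C_max = 0.241/(0.33 × 117 × 36.78) = 0.000170 kg/m³.

0.000170 kg/m³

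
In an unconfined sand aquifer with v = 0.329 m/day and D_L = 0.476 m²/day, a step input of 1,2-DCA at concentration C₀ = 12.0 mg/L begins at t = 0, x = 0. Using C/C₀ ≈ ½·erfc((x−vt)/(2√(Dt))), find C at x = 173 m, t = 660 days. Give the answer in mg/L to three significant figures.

11.5 mg/L

For a continuous step input, C/C₀ ≈ ½·erfc((x−vt)/(2√(Dt))).
vt = 0.329 × 660 = 217.14 m and 2√(Dt) = 2√(0.476 × 660) = 35.45 m.
Argument (x−vt)/(2√(Dt)) = (173 − 217.14)/35.45 = -1.245; ½·erfc(-1.245) = 0.9609.
C = 12.0 × 0.9609 = 11.5 mg/L.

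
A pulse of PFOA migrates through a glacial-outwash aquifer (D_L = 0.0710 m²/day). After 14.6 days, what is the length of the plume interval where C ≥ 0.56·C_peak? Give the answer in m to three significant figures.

The plume is Gaussian with σ = √(2Dt) = √(2 × 0.0710 × 14.6) = 1.440 m.
C/C_peak = exp(−Δx²/(2σ²)) = 0.56 ⇒ Δx = σ·√(−2 ln 0.56) = 1.440 × 1.077 = 1.551 m.
Width = 2Δx = 3.10 m.

3.10 m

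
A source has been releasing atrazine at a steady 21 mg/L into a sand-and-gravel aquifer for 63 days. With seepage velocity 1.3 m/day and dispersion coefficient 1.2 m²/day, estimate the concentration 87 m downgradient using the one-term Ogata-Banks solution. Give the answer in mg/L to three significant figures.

For a continuous step input, C/C₀ ≈ ½·erfc((x−vt)/(2√(Dt))).
vt = 1.3 × 63 = 81.9 m and 2√(Dt) = 2√(1.2 × 63) = 17.39 m.
Argument (x−vt)/(2√(Dt)) = (87 − 81.9)/17.39 = 0.2933; ½·erfc(0.2933) = 0.3391.
C = 21 × 0.3391 = 7.12 mg/L.

7.12 mg/L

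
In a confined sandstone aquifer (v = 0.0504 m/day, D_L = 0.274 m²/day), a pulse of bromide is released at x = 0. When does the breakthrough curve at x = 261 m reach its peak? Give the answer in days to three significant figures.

5070 days

For the 1D instantaneous-source solution, setting ∂C/∂t = 0 at fixed x gives v²t² + 2Dt − x² = 0, so t = (√(D² + v²x²) − D)/v².
√(D² + v²x²) = √(0.274² + 0.0504² × 261²) = 13.16; v² = 0.00254016.
t = (13.16 − 0.274)/0.00254016 = 5070 days (vs. the pure-advection estimate x/v = 5180 d).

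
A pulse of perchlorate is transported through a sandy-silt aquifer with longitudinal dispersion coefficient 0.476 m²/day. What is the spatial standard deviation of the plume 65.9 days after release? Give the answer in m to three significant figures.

Dispersive spreading gives a Gaussian with σ² = 2Dt; advection only shifts the center.
σ = √(2 × 0.476 × 65.9) = 7.92 m.

7.92 m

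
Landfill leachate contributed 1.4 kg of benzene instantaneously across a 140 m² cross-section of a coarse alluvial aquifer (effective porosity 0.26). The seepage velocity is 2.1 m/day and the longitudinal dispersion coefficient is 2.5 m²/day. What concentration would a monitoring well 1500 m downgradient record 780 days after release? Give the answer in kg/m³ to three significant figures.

For an instantaneous plane source, C(x,t) = M/(n_e·A·√(4πDt)) · exp(−(x−vt)²/(4Dt)), with n_e·A the pore (flow) area.
Plume center vt = 2.1 × 780 = 1638 m, so the well at 1500 m is 138 m upgradient of the peak.
√(4πDt) = 156.5 m, giving peak height M/(n_e·A·√(4πDt)) = 1.4/(0.26 × 140 × 156.5) = 0.0002458 kg/m³.
(x−vt)²/(4Dt) = (-138)²/(4 × 2.5 × 780) = 2.442; exp(−2.442) = 0.08699.
C = 0.0002458 × 0.08699 = 2.14e-05 kg/m³.

2.14e-05 kg/m³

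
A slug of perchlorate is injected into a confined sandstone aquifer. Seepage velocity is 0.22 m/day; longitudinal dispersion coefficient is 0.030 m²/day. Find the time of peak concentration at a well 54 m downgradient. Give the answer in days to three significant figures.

For the 1D instantaneous-source solution, setting ∂C/∂t = 0 at fixed x gives v²t² + 2Dt − x² = 0, so t = (√(D² + v²x²) − D)/v².
√(D² + v²x²) = √(0.030² + 0.22² × 54²) = 11.88; v² = 0.0484.
t = (11.88 − 0.030)/0.0484 = 245 days (vs. the pure-advection estimate x/v = 245 d).

245 days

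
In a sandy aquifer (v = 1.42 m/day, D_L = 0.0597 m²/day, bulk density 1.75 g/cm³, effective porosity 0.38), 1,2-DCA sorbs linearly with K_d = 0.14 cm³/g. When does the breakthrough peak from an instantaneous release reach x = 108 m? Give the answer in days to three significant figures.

Retardation factor R = 1 + ρ_b·K_d/n = 1 + 1.75 × 0.14/0.38 = 1.645.
Sorption retards both mechanisms: v_R = v/R = 0.8632 m/day, D_R = D/R = 0.03629 m²/day.
Peak time from v_R²t² + 2D_R t − x² = 0: t = (√(D_R² + v_R²x²) − D_R)/v_R².
√(D_R² + v_R²x²) = √(0.03629² + 0.8632² × 108²) = 93.23; v_R² = 0.7451.
t = (93.23 − 0.03629)/0.7451 = 125 days.

125 days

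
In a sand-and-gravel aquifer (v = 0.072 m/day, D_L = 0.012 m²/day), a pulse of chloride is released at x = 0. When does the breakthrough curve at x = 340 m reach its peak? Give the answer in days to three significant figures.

4720 days

For the 1D instantaneous-source solution, setting ∂C/∂t = 0 at fixed x gives v²t² + 2Dt − x² = 0, so t = (√(D² + v²x²) − D)/v².
√(D² + v²x²) = √(0.012² + 0.072² × 340²) = 24.48; v² = 0.005184.
t = (24.48 − 0.012)/0.005184 = 4720 days (vs. the pure-advection estimate x/v = 4720 d).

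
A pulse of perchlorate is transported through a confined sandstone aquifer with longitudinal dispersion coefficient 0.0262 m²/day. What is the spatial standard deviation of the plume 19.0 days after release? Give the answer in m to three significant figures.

0.998 m

Dispersive spreading gives a Gaussian with σ² = 2Dt; advection only shifts the center.
σ = √(2 × 0.0262 × 19.0) = 0.998 m.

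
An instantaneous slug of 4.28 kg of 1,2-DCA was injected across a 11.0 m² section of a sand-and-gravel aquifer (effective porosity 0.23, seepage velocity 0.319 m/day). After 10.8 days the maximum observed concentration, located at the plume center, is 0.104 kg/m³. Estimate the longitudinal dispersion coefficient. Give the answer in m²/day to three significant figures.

At the plume center C_max = M/(n_e·A·√(4πDt)), so D = M²/(4πt·(n_e·A·C_max)²).
n_e·A·C_max = 0.23 × 11.0 × 0.104 = 0.2631 kg/m.
D = 4.28²/(4π × 10.8 × 0.2631²) = 1.95 m²/day.

1.95 m²/day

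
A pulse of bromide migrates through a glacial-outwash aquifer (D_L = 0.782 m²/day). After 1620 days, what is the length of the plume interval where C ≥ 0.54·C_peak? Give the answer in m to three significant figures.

112 m

The plume is Gaussian with σ = √(2Dt) = √(2 × 0.782 × 1620) = 50.34 m.
C/C_peak = exp(−Δx²/(2σ²)) = 0.54 ⇒ Δx = σ·√(−2 ln 0.54) = 50.34 × 1.110 = 55.88 m.
Width = 2Δx = 112 m.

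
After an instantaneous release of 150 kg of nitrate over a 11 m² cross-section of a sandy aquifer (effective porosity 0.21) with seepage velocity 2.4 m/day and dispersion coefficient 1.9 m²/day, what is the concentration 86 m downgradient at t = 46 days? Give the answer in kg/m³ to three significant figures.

0.357 kg/m³

For an instantaneous plane source, C(x,t) = M/(n_e·A·√(4πDt)) · exp(−(x−vt)²/(4Dt)), with n_e·A the pore (flow) area.
Plume center vt = 2.4 × 46 = 110.4 m, so the well at 86 m is 24.4 m upgradient of the peak.
√(4πDt) = 33.14 m, giving peak height M/(n_e·A·√(4πDt)) = 150/(0.21 × 11 × 33.14) = 1.959 kg/m³.
(x−vt)²/(4Dt) = (-24.4)²/(4 × 1.9 × 46) = 1.703; exp(−1.703) = 0.1821.
C = 1.959 × 0.1821 = 0.357 kg/m³.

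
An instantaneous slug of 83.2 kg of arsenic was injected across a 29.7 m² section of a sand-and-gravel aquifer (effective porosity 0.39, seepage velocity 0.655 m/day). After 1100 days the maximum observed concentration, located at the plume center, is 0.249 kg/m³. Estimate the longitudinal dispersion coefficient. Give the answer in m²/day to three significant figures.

At the plume center C_max = M/(n_e·A·√(4πDt)), so D = M²/(4πt·(n_e·A·C_max)²).
n_e·A·C_max = 0.39 × 29.7 × 0.249 = 2.884 kg/m.
D = 83.2²/(4π × 1100 × 2.884²) = 0.0602 m²/day.

0.0602 m²/day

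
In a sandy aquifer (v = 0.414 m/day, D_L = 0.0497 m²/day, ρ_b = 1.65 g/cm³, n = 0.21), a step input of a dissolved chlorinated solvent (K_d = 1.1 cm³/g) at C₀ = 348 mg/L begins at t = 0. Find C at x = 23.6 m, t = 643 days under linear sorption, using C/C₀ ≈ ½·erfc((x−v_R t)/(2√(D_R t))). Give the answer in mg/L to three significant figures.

327 mg/L

Retardation factor R = 1 + ρ_b·K_d/n = 1 + 1.65 × 1.1/0.21 = 9.643.
Sorption retards both mechanisms: v_R = v/R = 0.04293 m/day, D_R = D/R = 0.005154 m²/day.
v_R·t = 0.04293 × 643 = 27.60399 m; 2√(D_R t) = 3.641 m; argument = (23.6 − 27.60399)/3.641 = -1.100.
C = C₀ × ½·erfc(-1.100) = 348 × 0.9401 = 327 mg/L.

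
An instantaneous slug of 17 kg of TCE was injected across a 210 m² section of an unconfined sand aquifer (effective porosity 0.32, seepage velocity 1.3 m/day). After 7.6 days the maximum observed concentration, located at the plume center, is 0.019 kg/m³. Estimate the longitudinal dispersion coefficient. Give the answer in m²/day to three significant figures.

At the plume center C_max = M/(n_e·A·√(4πDt)), so D = M²/(4πt·(n_e·A·C_max)²).
n_e·A·C_max = 0.32 × 210 × 0.019 = 1.277 kg/m.
D = 17²/(4π × 7.6 × 1.277²) = 1.86 m²/day.

1.86 m²/day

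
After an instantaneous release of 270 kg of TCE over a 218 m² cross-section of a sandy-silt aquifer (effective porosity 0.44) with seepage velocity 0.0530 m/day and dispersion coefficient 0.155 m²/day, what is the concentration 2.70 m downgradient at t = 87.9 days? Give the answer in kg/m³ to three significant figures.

For an instantaneous plane source, C(x,t) = M/(n_e·A·√(4πDt)) · exp(−(x−vt)²/(4Dt)), with n_e·A the pore (flow) area.
Plume center vt = 0.0530 × 87.9 = 4.6587 m, so the well at 2.70 m is 1.9587 m upgradient of the peak.
√(4πDt) = 13.08 m, giving peak height M/(n_e·A·√(4πDt)) = 270/(0.44 × 218 × 13.08) = 0.2152 kg/m³.
(x−vt)²/(4Dt) = (-1.9587)²/(4 × 0.155 × 87.9) = 0.07040; exp(−0.07040) = 0.9320.
C = 0.2152 × 0.9320 = 0.201 kg/m³.

0.201 kg/m³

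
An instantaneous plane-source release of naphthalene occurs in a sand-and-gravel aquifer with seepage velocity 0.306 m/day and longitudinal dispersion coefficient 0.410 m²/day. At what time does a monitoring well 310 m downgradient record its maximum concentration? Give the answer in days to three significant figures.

1010 days

For the 1D instantaneous-source solution, setting ∂C/∂t = 0 at fixed x gives v²t² + 2Dt − x² = 0, so t = (√(D² + v²x²) − D)/v².
√(D² + v²x²) = √(0.410² + 0.306² × 310²) = 94.86; v² = 0.093636.
t = (94.86 − 0.410)/0.093636 = 1010 days (vs. the pure-advection estimate x/v = 1010 d).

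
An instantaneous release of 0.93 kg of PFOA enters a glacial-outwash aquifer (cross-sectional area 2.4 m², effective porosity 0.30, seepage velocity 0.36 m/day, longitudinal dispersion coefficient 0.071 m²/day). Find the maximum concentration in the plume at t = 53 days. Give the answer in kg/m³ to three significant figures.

0.188 kg/m³

The peak of an instantaneous 1D plume sits at x = vt; there the Gaussian factor is 1 and C_max = M/(n_e·A·√(4πDt)), where n_e·A is the pore area the mass is dissolved in.
√(4πDt) = √(4π × 0.071 × 53) = 6.877 m, so C_max = 0.93/(0.30 × 2.4 × 6.877) = 0.188 kg/m³.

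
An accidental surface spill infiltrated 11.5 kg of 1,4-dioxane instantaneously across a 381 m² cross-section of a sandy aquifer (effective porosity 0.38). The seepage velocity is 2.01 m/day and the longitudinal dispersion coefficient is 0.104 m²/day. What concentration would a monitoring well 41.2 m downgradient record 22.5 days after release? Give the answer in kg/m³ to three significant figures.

0.00259 kg/m³

For an instantaneous plane source, C(x,t) = M/(n_e·A·√(4πDt)) · exp(−(x−vt)²/(4Dt)), with n_e·A the pore (flow) area.
Plume center vt = 2.01 × 22.5 = 45.225 m, so the well at 41.2 m is 4.025 m upgradient of the peak.
√(4πDt) = 5.423 m, giving peak height M/(n_e·A·√(4πDt)) = 11.5/(0.38 × 381 × 5.423) = 0.01465 kg/m³.
(x−vt)²/(4Dt) = (-4.025)²/(4 × 0.104 × 22.5) = 1.731; exp(−1.731) = 0.1771.
C = 0.01465 × 0.1771 = 0.00259 kg/m³.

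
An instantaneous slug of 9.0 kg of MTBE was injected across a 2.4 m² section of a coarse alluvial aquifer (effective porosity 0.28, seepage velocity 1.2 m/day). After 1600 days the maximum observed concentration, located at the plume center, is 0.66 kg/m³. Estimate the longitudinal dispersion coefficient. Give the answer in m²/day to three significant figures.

At the plume center C_max = M/(n_e·A·√(4πDt)), so D = M²/(4πt·(n_e·A·C_max)²).
n_e·A·C_max = 0.28 × 2.4 × 0.66 = 0.4435 kg/m.
D = 9.0²/(4π × 1600 × 0.4435²) = 0.0205 m²/day.

0.0205 m²/day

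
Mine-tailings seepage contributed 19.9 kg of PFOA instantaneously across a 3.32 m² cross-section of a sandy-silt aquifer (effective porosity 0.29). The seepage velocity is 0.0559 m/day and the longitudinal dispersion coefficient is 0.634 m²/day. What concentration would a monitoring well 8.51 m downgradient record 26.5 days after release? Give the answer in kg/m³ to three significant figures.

For an instantaneous plane source, C(x,t) = M/(n_e·A·√(4πDt)) · exp(−(x−vt)²/(4Dt)), with n_e·A the pore (flow) area.
Plume center vt = 0.0559 × 26.5 = 1.48135 m, so the well at 8.51 m is 7.02865 m downgradient of the peak.
√(4πDt) = 14.53 m, giving peak height M/(n_e·A·√(4πDt)) = 19.9/(0.29 × 3.32 × 14.53) = 1.422 kg/m³.
(x−vt)²/(4Dt) = (7.02865)²/(4 × 0.634 × 26.5) = 0.7351; exp(−0.7351) = 0.4795.
C = 1.422 × 0.4795 = 0.682 kg/m³.

0.682 kg/m³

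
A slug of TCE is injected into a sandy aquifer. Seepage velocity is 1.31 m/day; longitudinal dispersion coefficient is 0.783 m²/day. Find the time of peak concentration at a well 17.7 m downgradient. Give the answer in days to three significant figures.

13.1 days

For the 1D instantaneous-source solution, setting ∂C/∂t = 0 at fixed x gives v²t² + 2Dt − x² = 0, so t = (√(D² + v²x²) − D)/v².
√(D² + v²x²) = √(0.783² + 1.31² × 17.7²) = 23.20; v² = 1.7161.
t = (23.20 − 0.783)/1.7161 = 13.1 days (vs. the pure-advection estimate x/v = 13.5 d).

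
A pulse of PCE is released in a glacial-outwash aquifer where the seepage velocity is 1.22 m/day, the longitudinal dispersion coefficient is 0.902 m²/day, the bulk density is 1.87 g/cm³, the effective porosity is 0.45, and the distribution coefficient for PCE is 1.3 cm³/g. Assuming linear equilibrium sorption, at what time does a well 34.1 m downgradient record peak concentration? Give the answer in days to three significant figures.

Retardation factor R = 1 + ρ_b·K_d/n = 1 + 1.87 × 1.3/0.45 = 6.402.
Sorption retards both mechanisms: v_R = v/R = 0.1906 m/day, D_R = D/R = 0.1409 m²/day.
Peak time from v_R²t² + 2D_R t − x² = 0: t = (√(D_R² + v_R²x²) − D_R)/v_R².
√(D_R² + v_R²x²) = √(0.1409² + 0.1906² × 34.1²) = 6.501; v_R² = 0.03633.
t = (6.501 − 0.1409)/0.03633 = 175 days.

175 days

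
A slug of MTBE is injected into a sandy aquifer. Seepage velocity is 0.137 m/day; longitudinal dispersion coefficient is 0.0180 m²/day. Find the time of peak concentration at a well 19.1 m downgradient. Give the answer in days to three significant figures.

For the 1D instantaneous-source solution, setting ∂C/∂t = 0 at fixed x gives v²t² + 2Dt − x² = 0, so t = (√(D² + v²x²) − D)/v².
√(D² + v²x²) = √(0.0180² + 0.137² × 19.1²) = 2.617; v² = 0.018769.
t = (2.617 − 0.0180)/0.018769 = 138 days (vs. the pure-advection estimate x/v = 139 d).

138 days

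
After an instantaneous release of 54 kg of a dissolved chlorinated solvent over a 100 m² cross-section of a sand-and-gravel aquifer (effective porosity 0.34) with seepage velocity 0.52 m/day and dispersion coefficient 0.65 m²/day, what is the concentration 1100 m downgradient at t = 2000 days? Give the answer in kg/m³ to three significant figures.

For an instantaneous plane source, C(x,t) = M/(n_e·A·√(4πDt)) · exp(−(x−vt)²/(4Dt)), with n_e·A the pore (flow) area.
Plume center vt = 0.52 × 2000 = 1040 m, so the well at 1100 m is 60 m downgradient of the peak.
√(4πDt) = 127.8 m, giving peak height M/(n_e·A·√(4πDt)) = 54/(0.34 × 100 × 127.8) = 0.01243 kg/m³.
(x−vt)²/(4Dt) = (60)²/(4 × 0.65 × 2000) = 0.6923; exp(−0.6923) = 0.5004.
C = 0.01243 × 0.5004 = 0.00622 kg/m³.

0.00622 kg/m³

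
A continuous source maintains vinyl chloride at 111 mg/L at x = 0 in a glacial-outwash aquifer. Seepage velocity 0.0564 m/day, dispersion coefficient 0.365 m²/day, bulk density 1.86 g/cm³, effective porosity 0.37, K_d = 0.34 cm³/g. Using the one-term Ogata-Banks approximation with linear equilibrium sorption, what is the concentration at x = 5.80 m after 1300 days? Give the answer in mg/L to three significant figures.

Retardation factor R = 1 + ρ_b·K_d/n = 1 + 1.86 × 0.34/0.37 = 2.709.
Sorption retards both mechanisms: v_R = v/R = 0.02082 m/day, D_R = D/R = 0.1347 m²/day.
v_R·t = 0.02082 × 1300 = 27.066 m; 2√(D_R t) = 26.47 m; argument = (5.80 − 27.066)/26.47 = -0.8034.
C = C₀ × ½·erfc(-0.8034) = 111 × 0.8721 = 96.8 mg/L.

96.8 mg/L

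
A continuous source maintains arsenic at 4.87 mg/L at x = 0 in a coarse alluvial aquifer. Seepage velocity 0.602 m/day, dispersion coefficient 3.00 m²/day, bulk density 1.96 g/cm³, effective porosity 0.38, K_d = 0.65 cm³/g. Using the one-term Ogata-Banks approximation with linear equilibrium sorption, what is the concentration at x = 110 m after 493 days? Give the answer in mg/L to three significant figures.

0.265 mg/L

Retardation factor R = 1 + ρ_b·K_d/n = 1 + 1.96 × 0.65/0.38 = 4.353.
Sorption retards both mechanisms: v_R = v/R = 0.1383 m/day, D_R = D/R = 0.6892 m²/day.
v_R·t = 0.1383 × 493 = 68.1819 m; 2√(D_R t) = 36.87 m; argument = (110 − 68.1819)/36.87 = 1.134.
C = C₀ × ½·erfc(1.134) = 4.87 × 0.05439 = 0.265 mg/L.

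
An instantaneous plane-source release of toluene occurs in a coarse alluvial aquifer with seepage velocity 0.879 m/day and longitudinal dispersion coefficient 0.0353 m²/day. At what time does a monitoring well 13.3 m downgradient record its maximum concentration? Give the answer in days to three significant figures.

For the 1D instantaneous-source solution, setting ∂C/∂t = 0 at fixed x gives v²t² + 2Dt − x² = 0, so t = (√(D² + v²x²) − D)/v².
√(D² + v²x²) = √(0.0353² + 0.879² × 13.3²) = 11.69; v² = 0.772641.
t = (11.69 − 0.0353)/0.772641 = 15.1 days (vs. the pure-advection estimate x/v = 15.1 d).

15.1 days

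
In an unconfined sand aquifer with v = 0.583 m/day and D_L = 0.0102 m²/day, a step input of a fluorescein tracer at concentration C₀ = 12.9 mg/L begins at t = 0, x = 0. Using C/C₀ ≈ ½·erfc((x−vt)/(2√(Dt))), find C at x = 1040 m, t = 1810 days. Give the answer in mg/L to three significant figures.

12.8 mg/L

For a continuous step input, C/C₀ ≈ ½·erfc((x−vt)/(2√(Dt))).
vt = 0.583 × 1810 = 1055.23 m and 2√(Dt) = 2√(0.0102 × 1810) = 8.593 m.
Argument (x−vt)/(2√(Dt)) = (1040 − 1055.23)/8.593 = -1.772; ½·erfc(-1.772) = 0.9939.
C = 12.9 × 0.9939 = 12.8 mg/L.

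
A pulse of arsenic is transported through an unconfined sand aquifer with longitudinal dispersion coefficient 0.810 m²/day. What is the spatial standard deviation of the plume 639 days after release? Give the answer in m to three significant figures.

Dispersive spreading gives a Gaussian with σ² = 2Dt; advection only shifts the center.
σ = √(2 × 0.810 × 639) = 32.2 m.

32.2 m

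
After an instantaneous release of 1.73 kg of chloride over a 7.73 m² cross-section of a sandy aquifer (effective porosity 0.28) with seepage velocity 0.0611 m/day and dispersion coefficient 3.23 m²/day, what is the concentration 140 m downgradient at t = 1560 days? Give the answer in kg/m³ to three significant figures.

0.00288 kg/m³

For an instantaneous plane source, C(x,t) = M/(n_e·A·√(4πDt)) · exp(−(x−vt)²/(4Dt)), with n_e·A the pore (flow) area.
Plume center vt = 0.0611 × 1560 = 95.316 m, so the well at 140 m is 44.684 m downgradient of the peak.
√(4πDt) = 251.6 m, giving peak height M/(n_e·A·√(4πDt)) = 1.73/(0.28 × 7.73 × 251.6) = 0.003177 kg/m³.
(x−vt)²/(4Dt) = (44.684)²/(4 × 3.23 × 1560) = 0.09906; exp(−0.09906) = 0.9057.
C = 0.003177 × 0.9057 = 0.00288 kg/m³.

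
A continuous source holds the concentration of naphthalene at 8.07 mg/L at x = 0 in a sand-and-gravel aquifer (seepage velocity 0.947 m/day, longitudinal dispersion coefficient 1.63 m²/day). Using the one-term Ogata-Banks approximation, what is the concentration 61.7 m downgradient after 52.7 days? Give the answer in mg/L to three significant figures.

For a continuous step input, C/C₀ ≈ ½·erfc((x−vt)/(2√(Dt))).
vt = 0.947 × 52.7 = 49.9069 m and 2√(Dt) = 2√(1.63 × 52.7) = 18.54 m.
Argument (x−vt)/(2√(Dt)) = (61.7 − 49.9069)/18.54 = 0.6361; ½·erfc(0.6361) = 0.1842.
C = 8.07 × 0.1842 = 1.49 mg/L.

1.49 mg/L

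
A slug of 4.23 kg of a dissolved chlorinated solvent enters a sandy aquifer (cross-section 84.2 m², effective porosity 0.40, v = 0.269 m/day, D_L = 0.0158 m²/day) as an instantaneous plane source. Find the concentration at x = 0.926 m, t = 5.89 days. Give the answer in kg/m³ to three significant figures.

0.0362 kg/m³

For an instantaneous plane source, C(x,t) = M/(n_e·A·√(4πDt)) · exp(−(x−vt)²/(4Dt)), with n_e·A the pore (flow) area.
Plume center vt = 0.269 × 5.89 = 1.58441 m, so the well at 0.926 m is 0.65841 m upgradient of the peak.
√(4πDt) = 1.081 m, giving peak height M/(n_e·A·√(4πDt)) = 4.23/(0.40 × 84.2 × 1.081) = 0.1162 kg/m³.
(x−vt)²/(4Dt) = (-0.65841)²/(4 × 0.0158 × 5.89) = 1.165; exp(−1.165) = 0.3119.
C = 0.1162 × 0.3119 = 0.0362 kg/m³.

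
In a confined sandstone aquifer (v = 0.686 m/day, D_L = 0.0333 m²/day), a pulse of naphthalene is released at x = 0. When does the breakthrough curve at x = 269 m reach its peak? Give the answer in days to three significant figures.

392 days

For the 1D instantaneous-source solution, setting ∂C/∂t = 0 at fixed x gives v²t² + 2Dt − x² = 0, so t = (√(D² + v²x²) − D)/v².
√(D² + v²x²) = √(0.0333² + 0.686² × 269²) = 184.5; v² = 0.470596.
t = (184.5 − 0.0333)/0.470596 = 392 days (vs. the pure-advection estimate x/v = 392 d).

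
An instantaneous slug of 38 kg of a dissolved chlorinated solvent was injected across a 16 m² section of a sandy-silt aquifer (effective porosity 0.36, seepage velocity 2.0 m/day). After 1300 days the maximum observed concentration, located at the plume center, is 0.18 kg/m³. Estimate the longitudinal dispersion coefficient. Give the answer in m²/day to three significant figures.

At the plume center C_max = M/(n_e·A·√(4πDt)), so D = M²/(4πt·(n_e·A·C_max)²).
n_e·A·C_max = 0.36 × 16 × 0.18 = 1.037 kg/m.
D = 38²/(4π × 1300 × 1.037²) = 0.0822 m²/day.

0.0822 m²/day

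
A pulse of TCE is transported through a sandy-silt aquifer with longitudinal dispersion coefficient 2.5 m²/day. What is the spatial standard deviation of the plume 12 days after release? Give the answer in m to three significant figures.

7.75 m

Dispersive spreading gives a Gaussian with σ² = 2Dt; advection only shifts the center.
σ = √(2 × 2.5 × 12) = 7.75 m.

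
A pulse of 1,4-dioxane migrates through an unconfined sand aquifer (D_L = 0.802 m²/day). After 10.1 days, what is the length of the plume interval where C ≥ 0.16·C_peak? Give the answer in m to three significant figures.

The plume is Gaussian with σ = √(2Dt) = √(2 × 0.802 × 10.1) = 4.025 m.
C/C_peak = exp(−Δx²/(2σ²)) = 0.16 ⇒ Δx = σ·√(−2 ln 0.16) = 4.025 × 1.914 = 7.704 m.
Width = 2Δx = 15.4 m.

15.4 m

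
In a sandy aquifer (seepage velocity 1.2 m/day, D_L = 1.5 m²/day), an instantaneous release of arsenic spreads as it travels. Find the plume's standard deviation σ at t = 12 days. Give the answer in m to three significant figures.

6.00 m

Dispersive spreading gives a Gaussian with σ² = 2Dt; advection only shifts the center.
σ = √(2 × 1.5 × 12) = 6.00 m.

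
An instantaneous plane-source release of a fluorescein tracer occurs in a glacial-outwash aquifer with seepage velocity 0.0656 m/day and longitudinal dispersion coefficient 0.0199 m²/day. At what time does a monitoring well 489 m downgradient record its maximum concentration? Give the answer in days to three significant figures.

For the 1D instantaneous-source solution, setting ∂C/∂t = 0 at fixed x gives v²t² + 2Dt − x² = 0, so t = (√(D² + v²x²) − D)/v².
√(D² + v²x²) = √(0.0199² + 0.0656² × 489²) = 32.08; v² = 0.00430336.
t = (32.08 − 0.0199)/0.00430336 = 7450 days (vs. the pure-advection estimate x/v = 7450 d).

7450 days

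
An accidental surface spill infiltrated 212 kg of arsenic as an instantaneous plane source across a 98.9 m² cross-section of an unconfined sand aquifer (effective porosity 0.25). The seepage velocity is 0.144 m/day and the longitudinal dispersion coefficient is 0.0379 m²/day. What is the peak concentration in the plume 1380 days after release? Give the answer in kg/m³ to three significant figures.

0.334 kg/m³

The peak of an instantaneous 1D plume sits at x = vt; there the Gaussian factor is 1 and C_max = M/(n_e·A·√(4πDt)), where n_e·A is the pore area the mass is dissolved in.
√(4πDt) = √(4π × 0.0379 × 1380) = 25.64 m, so C_max = 212/(0.25 × 98.9 × 25.64) = 0.334 kg/m³.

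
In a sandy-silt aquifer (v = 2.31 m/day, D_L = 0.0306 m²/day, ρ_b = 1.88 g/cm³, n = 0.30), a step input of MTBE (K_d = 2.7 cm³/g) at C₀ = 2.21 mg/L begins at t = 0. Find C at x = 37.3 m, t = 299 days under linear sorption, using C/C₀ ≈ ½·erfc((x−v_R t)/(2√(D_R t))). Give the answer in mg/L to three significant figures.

Retardation factor R = 1 + ρ_b·K_d/n = 1 + 1.88 × 2.7/0.30 = 17.92.
Sorption retards both mechanisms: v_R = v/R = 0.1289 m/day, D_R = D/R = 0.001708 m²/day.
v_R·t = 0.1289 × 299 = 38.5411 m; 2√(D_R t) = 1.429 m; argument = (37.3 − 38.5411)/1.429 = -0.8685.
C = C₀ × ½·erfc(-0.8685) = 2.21 × 0.8903 = 1.97 mg/L.

1.97 mg/L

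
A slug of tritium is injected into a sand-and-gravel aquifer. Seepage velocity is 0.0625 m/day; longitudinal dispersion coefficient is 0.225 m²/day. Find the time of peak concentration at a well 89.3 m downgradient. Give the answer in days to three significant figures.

For the 1D instantaneous-source solution, setting ∂C/∂t = 0 at fixed x gives v²t² + 2Dt − x² = 0, so t = (√(D² + v²x²) − D)/v².
√(D² + v²x²) = √(0.225² + 0.0625² × 89.3²) = 5.586; v² = 0.00390625.
t = (5.586 − 0.225)/0.00390625 = 1370 days (vs. the pure-advection estimate x/v = 1430 d).

1370 days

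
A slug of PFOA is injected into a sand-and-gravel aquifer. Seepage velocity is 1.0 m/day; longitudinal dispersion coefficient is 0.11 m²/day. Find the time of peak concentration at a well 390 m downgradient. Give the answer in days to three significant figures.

For the 1D instantaneous-source solution, setting ∂C/∂t = 0 at fixed x gives v²t² + 2Dt − x² = 0, so t = (√(D² + v²x²) − D)/v².
√(D² + v²x²) = √(0.11² + 1.0² × 390²) = 390.0; v² = 1.
t = (390.0 − 0.11)/1 = 390 days (vs. the pure-advection estimate x/v = 390 d).

390 days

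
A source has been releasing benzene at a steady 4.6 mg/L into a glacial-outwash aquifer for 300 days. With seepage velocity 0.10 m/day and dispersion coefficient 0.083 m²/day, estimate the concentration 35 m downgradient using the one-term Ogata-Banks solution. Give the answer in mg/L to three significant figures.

For a continuous step input, C/C₀ ≈ ½·erfc((x−vt)/(2√(Dt))).
vt = 0.10 × 300 = 30 m and 2√(Dt) = 2√(0.083 × 300) = 9.980 m.
Argument (x−vt)/(2√(Dt)) = (35 − 30)/9.980 = 0.5010; ½·erfc(0.5010) = 0.2393.
C = 4.6 × 0.2393 = 1.10 mg/L.

1.10 mg/L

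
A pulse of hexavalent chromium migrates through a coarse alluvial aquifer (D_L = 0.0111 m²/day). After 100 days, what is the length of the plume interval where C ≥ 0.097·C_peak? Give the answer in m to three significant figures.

The plume is Gaussian with σ = √(2Dt) = √(2 × 0.0111 × 100) = 1.490 m.
C/C_peak = exp(−Δx²/(2σ²)) = 0.097 ⇒ Δx = σ·√(−2 ln 0.097) = 1.490 × 2.160 = 3.218 m.
Width = 2Δx = 6.44 m.

6.44 m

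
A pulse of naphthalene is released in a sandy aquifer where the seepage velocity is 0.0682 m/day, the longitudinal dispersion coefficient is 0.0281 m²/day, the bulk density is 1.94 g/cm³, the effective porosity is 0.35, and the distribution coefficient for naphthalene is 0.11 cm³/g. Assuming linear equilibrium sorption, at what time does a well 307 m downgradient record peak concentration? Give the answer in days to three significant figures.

Retardation factor R = 1 + ρ_b·K_d/n = 1 + 1.94 × 0.11/0.35 = 1.610.
Sorption retards both mechanisms: v_R = v/R = 0.04236 m/day, D_R = D/R = 0.01745 m²/day.
Peak time from v_R²t² + 2D_R t − x² = 0: t = (√(D_R² + v_R²x²) − D_R)/v_R².
√(D_R² + v_R²x²) = √(0.01745² + 0.04236² × 307²) = 13.00; v_R² = 0.001794.
t = (13.00 − 0.01745)/0.001794 = 7240 days.

7240 days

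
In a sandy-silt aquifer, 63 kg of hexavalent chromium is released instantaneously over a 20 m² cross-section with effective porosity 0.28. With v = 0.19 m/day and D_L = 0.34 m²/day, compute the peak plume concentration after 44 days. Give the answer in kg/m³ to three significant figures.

The peak of an instantaneous 1D plume sits at x = vt; there the Gaussian factor is 1 and C_max = M/(n_e·A·√(4πDt)), where n_e·A is the pore area the mass is dissolved in.
√(4πDt) = √(4π × 0.34 × 44) = 13.71 m, so C_max = 63/(0.28 × 20 × 13.71) = 0.821 kg/m³.

0.821 kg/m³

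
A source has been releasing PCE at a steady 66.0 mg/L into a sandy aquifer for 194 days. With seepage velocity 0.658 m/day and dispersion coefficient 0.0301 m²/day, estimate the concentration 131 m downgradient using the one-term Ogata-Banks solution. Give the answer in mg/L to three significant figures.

For a continuous step input, C/C₀ ≈ ½·erfc((x−vt)/(2√(Dt))).
vt = 0.658 × 194 = 127.652 m and 2√(Dt) = 2√(0.0301 × 194) = 4.833 m.
Argument (x−vt)/(2√(Dt)) = (131 − 127.652)/4.833 = 0.6927; ½·erfc(0.6927) = 0.1636.
C = 66.0 × 0.1636 = 10.8 mg/L.

10.8 mg/L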